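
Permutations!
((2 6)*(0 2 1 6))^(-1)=(0 2)(1 6)=[2, 6, 0, 3, 4, 5, 1]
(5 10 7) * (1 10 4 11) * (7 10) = (1 7 5 4 11) = [0, 7, 2, 3, 11, 4, 6, 5, 8, 9, 10, 1]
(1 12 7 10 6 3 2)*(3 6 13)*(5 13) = [0, 12, 1, 2, 4, 13, 6, 10, 8, 9, 5, 11, 7, 3] = (1 12 7 10 5 13 3 2)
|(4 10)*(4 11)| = 3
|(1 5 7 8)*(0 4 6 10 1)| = 8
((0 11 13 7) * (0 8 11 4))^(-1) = [4, 1, 2, 3, 0, 5, 6, 13, 7, 9, 10, 8, 12, 11] = (0 4)(7 13 11 8)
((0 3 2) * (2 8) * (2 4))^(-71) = [2, 1, 4, 0, 8, 5, 6, 7, 3] = (0 2 4 8 3)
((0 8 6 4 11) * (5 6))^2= (0 5 4)(6 11 8)= [5, 1, 2, 3, 0, 4, 11, 7, 6, 9, 10, 8]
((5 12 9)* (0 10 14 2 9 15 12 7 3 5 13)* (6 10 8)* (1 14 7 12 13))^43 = [10, 9, 14, 15, 4, 13, 3, 12, 7, 2, 5, 11, 0, 6, 1, 8] = (0 10 5 13 6 3 15 8 7 12)(1 9 2 14)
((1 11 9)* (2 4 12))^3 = [0, 1, 2, 3, 4, 5, 6, 7, 8, 9, 10, 11, 12] = (12)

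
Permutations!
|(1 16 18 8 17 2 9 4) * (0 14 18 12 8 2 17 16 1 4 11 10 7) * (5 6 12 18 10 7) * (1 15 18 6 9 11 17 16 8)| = 15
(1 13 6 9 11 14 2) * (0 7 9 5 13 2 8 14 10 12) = [7, 2, 1, 3, 4, 13, 5, 9, 14, 11, 12, 10, 0, 6, 8] = (0 7 9 11 10 12)(1 2)(5 13 6)(8 14)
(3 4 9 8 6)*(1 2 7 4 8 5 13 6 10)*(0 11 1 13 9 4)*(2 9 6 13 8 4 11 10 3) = (13)(0 10 8 3 4 11 1 9 5 6 2 7) = [10, 9, 7, 4, 11, 6, 2, 0, 3, 5, 8, 1, 12, 13]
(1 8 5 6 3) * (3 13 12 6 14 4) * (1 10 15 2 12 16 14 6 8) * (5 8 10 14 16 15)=(16)(2 12 10 5 6 13 15)(3 14 4)=[0, 1, 12, 14, 3, 6, 13, 7, 8, 9, 5, 11, 10, 15, 4, 2, 16]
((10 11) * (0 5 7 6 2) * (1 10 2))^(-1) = (0 2 11 10 1 6 7 5) = [2, 6, 11, 3, 4, 0, 7, 5, 8, 9, 1, 10]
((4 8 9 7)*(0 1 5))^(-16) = (9)(0 5 1) = [5, 0, 2, 3, 4, 1, 6, 7, 8, 9]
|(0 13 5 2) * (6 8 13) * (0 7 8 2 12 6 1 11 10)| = 28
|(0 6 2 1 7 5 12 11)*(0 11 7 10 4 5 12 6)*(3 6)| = |(1 10 4 5 3 6 2)(7 12)| = 14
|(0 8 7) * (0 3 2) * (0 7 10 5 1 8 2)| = 4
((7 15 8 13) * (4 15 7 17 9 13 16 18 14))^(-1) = (4 14 18 16 8 15)(9 17 13) = [0, 1, 2, 3, 14, 5, 6, 7, 15, 17, 10, 11, 12, 9, 18, 4, 8, 13, 16]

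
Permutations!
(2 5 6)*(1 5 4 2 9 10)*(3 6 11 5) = [0, 3, 4, 6, 2, 11, 9, 7, 8, 10, 1, 5] = (1 3 6 9 10)(2 4)(5 11)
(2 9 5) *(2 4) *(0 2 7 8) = (0 2 9 5 4 7 8) = [2, 1, 9, 3, 7, 4, 6, 8, 0, 5]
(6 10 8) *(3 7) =(3 7)(6 10 8) =[0, 1, 2, 7, 4, 5, 10, 3, 6, 9, 8]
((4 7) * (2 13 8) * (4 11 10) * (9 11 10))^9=(13)(9 11)=[0, 1, 2, 3, 4, 5, 6, 7, 8, 11, 10, 9, 12, 13]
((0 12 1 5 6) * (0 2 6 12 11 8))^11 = [8, 12, 6, 3, 4, 1, 2, 7, 11, 9, 10, 0, 5] = (0 8 11)(1 12 5)(2 6)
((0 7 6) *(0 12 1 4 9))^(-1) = (0 9 4 1 12 6 7) = [9, 12, 2, 3, 1, 5, 7, 0, 8, 4, 10, 11, 6]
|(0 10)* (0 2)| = |(0 10 2)| = 3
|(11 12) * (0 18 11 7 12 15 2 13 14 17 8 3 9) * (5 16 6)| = 66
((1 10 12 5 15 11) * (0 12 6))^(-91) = (0 1 5 6 11 12 10 15) = [1, 5, 2, 3, 4, 6, 11, 7, 8, 9, 15, 12, 10, 13, 14, 0]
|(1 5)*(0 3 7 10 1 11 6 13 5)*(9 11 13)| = |(0 3 7 10 1)(5 13)(6 9 11)| = 30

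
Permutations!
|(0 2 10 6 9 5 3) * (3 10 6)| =7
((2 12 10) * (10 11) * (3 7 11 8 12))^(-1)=(2 10 11 7 3)(8 12)=[0, 1, 10, 2, 4, 5, 6, 3, 12, 9, 11, 7, 8]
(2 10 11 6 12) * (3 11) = (2 10 3 11 6 12) = [0, 1, 10, 11, 4, 5, 12, 7, 8, 9, 3, 6, 2]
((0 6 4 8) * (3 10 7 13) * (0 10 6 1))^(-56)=(13)=[0, 1, 2, 3, 4, 5, 6, 7, 8, 9, 10, 11, 12, 13]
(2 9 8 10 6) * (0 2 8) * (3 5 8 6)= (0 2 9)(3 5 8 10)= [2, 1, 9, 5, 4, 8, 6, 7, 10, 0, 3]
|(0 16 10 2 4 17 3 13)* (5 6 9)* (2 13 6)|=|(0 16 10 13)(2 4 17 3 6 9 5)|=28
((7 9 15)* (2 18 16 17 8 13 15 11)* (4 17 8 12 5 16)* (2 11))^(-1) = (2 9 7 15 13 8 16 5 12 17 4 18) = [0, 1, 9, 3, 18, 12, 6, 15, 16, 7, 10, 11, 17, 8, 14, 13, 5, 4, 2]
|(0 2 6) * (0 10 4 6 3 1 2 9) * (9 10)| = 15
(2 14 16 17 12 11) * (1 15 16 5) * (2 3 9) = (1 15 16 17 12 11 3 9 2 14 5) = [0, 15, 14, 9, 4, 1, 6, 7, 8, 2, 10, 3, 11, 13, 5, 16, 17, 12]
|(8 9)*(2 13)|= 2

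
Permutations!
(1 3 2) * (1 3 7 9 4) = [0, 7, 3, 2, 1, 5, 6, 9, 8, 4] = (1 7 9 4)(2 3)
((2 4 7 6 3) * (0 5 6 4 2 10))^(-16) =[10, 1, 2, 6, 4, 0, 5, 7, 8, 9, 3] =(0 10 3 6 5)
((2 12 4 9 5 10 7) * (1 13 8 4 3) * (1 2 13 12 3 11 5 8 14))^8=(14)(4 8 9)=[0, 1, 2, 3, 8, 5, 6, 7, 9, 4, 10, 11, 12, 13, 14]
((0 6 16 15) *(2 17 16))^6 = [0, 1, 2, 3, 4, 5, 6, 7, 8, 9, 10, 11, 12, 13, 14, 15, 16, 17] = (17)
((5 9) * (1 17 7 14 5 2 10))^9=(1 17 7 14 5 9 2 10)=[0, 17, 10, 3, 4, 9, 6, 14, 8, 2, 1, 11, 12, 13, 5, 15, 16, 7]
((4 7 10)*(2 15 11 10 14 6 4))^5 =(2 15 11 10)(4 7 14 6) =[0, 1, 15, 3, 7, 5, 4, 14, 8, 9, 2, 10, 12, 13, 6, 11]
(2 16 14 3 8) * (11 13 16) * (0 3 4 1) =[3, 0, 11, 8, 1, 5, 6, 7, 2, 9, 10, 13, 12, 16, 4, 15, 14] =(0 3 8 2 11 13 16 14 4 1)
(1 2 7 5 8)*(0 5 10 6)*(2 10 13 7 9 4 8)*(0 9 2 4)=(0 5 4 8 1 10 6 9)(7 13)=[5, 10, 2, 3, 8, 4, 9, 13, 1, 0, 6, 11, 12, 7]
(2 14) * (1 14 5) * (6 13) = [0, 14, 5, 3, 4, 1, 13, 7, 8, 9, 10, 11, 12, 6, 2] = (1 14 2 5)(6 13)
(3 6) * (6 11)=[0, 1, 2, 11, 4, 5, 3, 7, 8, 9, 10, 6]=(3 11 6)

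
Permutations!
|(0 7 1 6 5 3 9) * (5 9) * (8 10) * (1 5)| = 14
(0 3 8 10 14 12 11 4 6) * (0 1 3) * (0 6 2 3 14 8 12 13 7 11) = [6, 14, 3, 12, 2, 5, 1, 11, 10, 9, 8, 4, 0, 7, 13] = (0 6 1 14 13 7 11 4 2 3 12)(8 10)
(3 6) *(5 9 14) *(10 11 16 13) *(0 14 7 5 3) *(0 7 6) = (0 14 3)(5 9 6 7)(10 11 16 13) = [14, 1, 2, 0, 4, 9, 7, 5, 8, 6, 11, 16, 12, 10, 3, 15, 13]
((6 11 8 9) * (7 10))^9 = (6 11 8 9)(7 10) = [0, 1, 2, 3, 4, 5, 11, 10, 9, 6, 7, 8]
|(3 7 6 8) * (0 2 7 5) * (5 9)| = |(0 2 7 6 8 3 9 5)| = 8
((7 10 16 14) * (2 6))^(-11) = (2 6)(7 10 16 14) = [0, 1, 6, 3, 4, 5, 2, 10, 8, 9, 16, 11, 12, 13, 7, 15, 14]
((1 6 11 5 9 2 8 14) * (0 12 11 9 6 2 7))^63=(1 14 8 2)=[0, 14, 1, 3, 4, 5, 6, 7, 2, 9, 10, 11, 12, 13, 8]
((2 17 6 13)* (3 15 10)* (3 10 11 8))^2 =(2 6)(3 11)(8 15)(13 17) =[0, 1, 6, 11, 4, 5, 2, 7, 15, 9, 10, 3, 12, 17, 14, 8, 16, 13]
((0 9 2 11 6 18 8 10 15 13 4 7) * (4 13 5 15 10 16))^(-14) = (0 8 2 4 6)(7 18 9 16 11) = [8, 1, 4, 3, 6, 5, 0, 18, 2, 16, 10, 7, 12, 13, 14, 15, 11, 17, 9]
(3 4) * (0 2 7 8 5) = [2, 1, 7, 4, 3, 0, 6, 8, 5] = (0 2 7 8 5)(3 4)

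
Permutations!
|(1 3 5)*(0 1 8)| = 5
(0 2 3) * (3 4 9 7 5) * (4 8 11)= (0 2 8 11 4 9 7 5 3)= [2, 1, 8, 0, 9, 3, 6, 5, 11, 7, 10, 4]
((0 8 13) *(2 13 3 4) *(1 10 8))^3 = [8, 3, 1, 13, 0, 5, 6, 7, 2, 9, 4, 11, 12, 10] = (0 8 2 1 3 13 10 4)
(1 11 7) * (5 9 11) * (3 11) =(1 5 9 3 11 7) =[0, 5, 2, 11, 4, 9, 6, 1, 8, 3, 10, 7]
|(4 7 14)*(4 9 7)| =|(7 14 9)| =3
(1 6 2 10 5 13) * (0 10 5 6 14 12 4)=[10, 14, 5, 3, 0, 13, 2, 7, 8, 9, 6, 11, 4, 1, 12]=(0 10 6 2 5 13 1 14 12 4)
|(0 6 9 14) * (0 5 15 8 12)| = 8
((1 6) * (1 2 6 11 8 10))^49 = (1 11 8 10)(2 6) = [0, 11, 6, 3, 4, 5, 2, 7, 10, 9, 1, 8]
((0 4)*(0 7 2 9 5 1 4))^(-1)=(1 5 9 2 7 4)=[0, 5, 7, 3, 1, 9, 6, 4, 8, 2]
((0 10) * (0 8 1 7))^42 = (0 8 7 10 1) = [8, 0, 2, 3, 4, 5, 6, 10, 7, 9, 1]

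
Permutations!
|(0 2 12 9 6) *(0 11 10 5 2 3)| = |(0 3)(2 12 9 6 11 10 5)| = 14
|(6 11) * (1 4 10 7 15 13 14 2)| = 8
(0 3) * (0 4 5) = [3, 1, 2, 4, 5, 0] = (0 3 4 5)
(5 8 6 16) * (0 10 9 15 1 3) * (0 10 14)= (0 14)(1 3 10 9 15)(5 8 6 16)= [14, 3, 2, 10, 4, 8, 16, 7, 6, 15, 9, 11, 12, 13, 0, 1, 5]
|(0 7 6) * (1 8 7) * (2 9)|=10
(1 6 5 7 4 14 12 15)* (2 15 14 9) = [0, 6, 15, 3, 9, 7, 5, 4, 8, 2, 10, 11, 14, 13, 12, 1] = (1 6 5 7 4 9 2 15)(12 14)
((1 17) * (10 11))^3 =(1 17)(10 11) =[0, 17, 2, 3, 4, 5, 6, 7, 8, 9, 11, 10, 12, 13, 14, 15, 16, 1]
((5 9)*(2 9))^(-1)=(2 5 9)=[0, 1, 5, 3, 4, 9, 6, 7, 8, 2]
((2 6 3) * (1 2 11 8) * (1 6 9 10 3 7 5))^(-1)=(1 5 7 6 8 11 3 10 9 2)=[0, 5, 1, 10, 4, 7, 8, 6, 11, 2, 9, 3]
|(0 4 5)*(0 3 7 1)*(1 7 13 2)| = |(0 4 5 3 13 2 1)| = 7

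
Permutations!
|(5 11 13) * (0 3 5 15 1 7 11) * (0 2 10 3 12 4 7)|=|(0 12 4 7 11 13 15 1)(2 10 3 5)|=8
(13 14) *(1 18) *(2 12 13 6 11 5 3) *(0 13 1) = (0 13 14 6 11 5 3 2 12 1 18) = [13, 18, 12, 2, 4, 3, 11, 7, 8, 9, 10, 5, 1, 14, 6, 15, 16, 17, 0]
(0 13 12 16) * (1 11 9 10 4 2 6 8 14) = (0 13 12 16)(1 11 9 10 4 2 6 8 14) = [13, 11, 6, 3, 2, 5, 8, 7, 14, 10, 4, 9, 16, 12, 1, 15, 0]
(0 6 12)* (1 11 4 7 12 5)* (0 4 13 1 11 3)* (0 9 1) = [6, 3, 2, 9, 7, 11, 5, 12, 8, 1, 10, 13, 4, 0] = (0 6 5 11 13)(1 3 9)(4 7 12)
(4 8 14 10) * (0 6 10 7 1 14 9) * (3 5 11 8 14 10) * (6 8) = (0 8 9)(1 10 4 14 7)(3 5 11 6) = [8, 10, 2, 5, 14, 11, 3, 1, 9, 0, 4, 6, 12, 13, 7]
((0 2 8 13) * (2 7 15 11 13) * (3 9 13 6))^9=[7, 1, 8, 9, 4, 5, 3, 15, 2, 13, 10, 6, 12, 0, 14, 11]=(0 7 15 11 6 3 9 13)(2 8)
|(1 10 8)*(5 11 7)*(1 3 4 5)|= |(1 10 8 3 4 5 11 7)|= 8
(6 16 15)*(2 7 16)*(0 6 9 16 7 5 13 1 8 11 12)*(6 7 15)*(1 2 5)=[7, 8, 1, 3, 4, 13, 5, 15, 11, 16, 10, 12, 0, 2, 14, 9, 6]=(0 7 15 9 16 6 5 13 2 1 8 11 12)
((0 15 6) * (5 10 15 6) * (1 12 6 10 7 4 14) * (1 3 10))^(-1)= (0 6 12 1)(3 14 4 7 5 15 10)= [6, 0, 2, 14, 7, 15, 12, 5, 8, 9, 3, 11, 1, 13, 4, 10]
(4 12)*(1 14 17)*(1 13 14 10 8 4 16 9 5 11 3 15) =(1 10 8 4 12 16 9 5 11 3 15)(13 14 17) =[0, 10, 2, 15, 12, 11, 6, 7, 4, 5, 8, 3, 16, 14, 17, 1, 9, 13]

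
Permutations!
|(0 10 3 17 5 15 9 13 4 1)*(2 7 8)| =|(0 10 3 17 5 15 9 13 4 1)(2 7 8)| =30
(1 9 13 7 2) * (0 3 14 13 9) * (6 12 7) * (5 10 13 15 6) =(0 3 14 15 6 12 7 2 1)(5 10 13) =[3, 0, 1, 14, 4, 10, 12, 2, 8, 9, 13, 11, 7, 5, 15, 6]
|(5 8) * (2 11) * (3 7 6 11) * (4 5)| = 15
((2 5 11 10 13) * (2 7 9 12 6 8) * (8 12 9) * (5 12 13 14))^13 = (2 12 6 13 7 8)(5 11 10 14) = [0, 1, 12, 3, 4, 11, 13, 8, 2, 9, 14, 10, 6, 7, 5]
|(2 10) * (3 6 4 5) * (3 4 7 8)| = 4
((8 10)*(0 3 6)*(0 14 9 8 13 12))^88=(0 13 8 14 3 12 10 9 6)=[13, 1, 2, 12, 4, 5, 0, 7, 14, 6, 9, 11, 10, 8, 3]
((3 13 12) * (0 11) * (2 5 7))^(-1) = (0 11)(2 7 5)(3 12 13) = [11, 1, 7, 12, 4, 2, 6, 5, 8, 9, 10, 0, 13, 3]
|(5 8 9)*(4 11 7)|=|(4 11 7)(5 8 9)|=3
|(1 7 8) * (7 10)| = |(1 10 7 8)| = 4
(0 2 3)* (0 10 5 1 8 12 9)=(0 2 3 10 5 1 8 12 9)=[2, 8, 3, 10, 4, 1, 6, 7, 12, 0, 5, 11, 9]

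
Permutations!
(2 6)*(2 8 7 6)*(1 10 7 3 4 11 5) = (1 10 7 6 8 3 4 11 5) = [0, 10, 2, 4, 11, 1, 8, 6, 3, 9, 7, 5]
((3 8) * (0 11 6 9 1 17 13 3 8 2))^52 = [3, 6, 13, 17, 4, 5, 0, 7, 8, 11, 10, 2, 12, 1, 14, 15, 16, 9] = (0 3 17 9 11 2 13 1 6)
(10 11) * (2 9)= [0, 1, 9, 3, 4, 5, 6, 7, 8, 2, 11, 10]= (2 9)(10 11)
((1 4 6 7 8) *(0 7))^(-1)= (0 6 4 1 8 7)= [6, 8, 2, 3, 1, 5, 4, 0, 7]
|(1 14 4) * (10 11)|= 6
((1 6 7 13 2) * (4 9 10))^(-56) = [0, 2, 13, 3, 9, 5, 1, 6, 8, 10, 4, 11, 12, 7] = (1 2 13 7 6)(4 9 10)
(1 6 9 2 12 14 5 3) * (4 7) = (1 6 9 2 12 14 5 3)(4 7) = [0, 6, 12, 1, 7, 3, 9, 4, 8, 2, 10, 11, 14, 13, 5]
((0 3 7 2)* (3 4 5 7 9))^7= [5, 1, 4, 9, 7, 2, 6, 0, 8, 3]= (0 5 2 4 7)(3 9)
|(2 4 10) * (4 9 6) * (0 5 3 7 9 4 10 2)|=14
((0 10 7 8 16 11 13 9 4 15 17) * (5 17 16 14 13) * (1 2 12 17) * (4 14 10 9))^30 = (0 4 5 17 13 11 12 14 16 2 9 15 1) = [4, 0, 9, 3, 5, 17, 6, 7, 8, 15, 10, 12, 14, 11, 16, 1, 2, 13]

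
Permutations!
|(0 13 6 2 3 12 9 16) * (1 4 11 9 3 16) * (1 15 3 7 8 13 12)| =|(0 12 7 8 13 6 2 16)(1 4 11 9 15 3)| =24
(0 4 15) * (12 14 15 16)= (0 4 16 12 14 15)= [4, 1, 2, 3, 16, 5, 6, 7, 8, 9, 10, 11, 14, 13, 15, 0, 12]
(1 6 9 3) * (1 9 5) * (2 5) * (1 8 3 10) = (1 6 2 5 8 3 9 10) = [0, 6, 5, 9, 4, 8, 2, 7, 3, 10, 1]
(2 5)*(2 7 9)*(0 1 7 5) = (0 1 7 9 2) = [1, 7, 0, 3, 4, 5, 6, 9, 8, 2]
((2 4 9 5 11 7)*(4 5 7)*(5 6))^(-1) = (2 7 9 4 11 5 6) = [0, 1, 7, 3, 11, 6, 2, 9, 8, 4, 10, 5]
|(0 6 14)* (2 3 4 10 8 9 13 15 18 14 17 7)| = |(0 6 17 7 2 3 4 10 8 9 13 15 18 14)| = 14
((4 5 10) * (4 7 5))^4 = (5 10 7) = [0, 1, 2, 3, 4, 10, 6, 5, 8, 9, 7]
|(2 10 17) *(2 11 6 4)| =|(2 10 17 11 6 4)| =6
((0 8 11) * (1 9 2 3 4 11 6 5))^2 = (0 6 1 2 4)(3 11 8 5 9) = [6, 2, 4, 11, 0, 9, 1, 7, 5, 3, 10, 8]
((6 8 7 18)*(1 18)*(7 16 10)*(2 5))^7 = (18)(2 5) = [0, 1, 5, 3, 4, 2, 6, 7, 8, 9, 10, 11, 12, 13, 14, 15, 16, 17, 18]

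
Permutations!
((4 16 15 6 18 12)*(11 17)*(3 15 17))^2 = (3 6 12 16 11 15 18 4 17) = [0, 1, 2, 6, 17, 5, 12, 7, 8, 9, 10, 15, 16, 13, 14, 18, 11, 3, 4]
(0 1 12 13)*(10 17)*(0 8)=(0 1 12 13 8)(10 17)=[1, 12, 2, 3, 4, 5, 6, 7, 0, 9, 17, 11, 13, 8, 14, 15, 16, 10]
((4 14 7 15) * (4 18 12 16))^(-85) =[0, 1, 2, 3, 16, 5, 6, 14, 8, 9, 10, 11, 18, 13, 4, 7, 12, 17, 15] =(4 16 12 18 15 7 14)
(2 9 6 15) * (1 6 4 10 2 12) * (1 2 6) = (2 9 4 10 6 15 12) = [0, 1, 9, 3, 10, 5, 15, 7, 8, 4, 6, 11, 2, 13, 14, 12]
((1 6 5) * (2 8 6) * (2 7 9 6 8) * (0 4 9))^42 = (9) = [0, 1, 2, 3, 4, 5, 6, 7, 8, 9]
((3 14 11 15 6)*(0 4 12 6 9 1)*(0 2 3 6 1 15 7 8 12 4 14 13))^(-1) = (0 13 3 2 1 12 8 7 11 14)(9 15) = [13, 12, 1, 2, 4, 5, 6, 11, 7, 15, 10, 14, 8, 3, 0, 9]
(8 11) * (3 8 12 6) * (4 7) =(3 8 11 12 6)(4 7) =[0, 1, 2, 8, 7, 5, 3, 4, 11, 9, 10, 12, 6]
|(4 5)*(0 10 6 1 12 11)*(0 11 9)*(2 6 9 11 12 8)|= 12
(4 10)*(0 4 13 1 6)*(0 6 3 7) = (0 4 10 13 1 3 7) = [4, 3, 2, 7, 10, 5, 6, 0, 8, 9, 13, 11, 12, 1]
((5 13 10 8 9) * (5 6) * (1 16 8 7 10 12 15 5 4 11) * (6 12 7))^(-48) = [0, 12, 2, 3, 8, 6, 16, 11, 5, 13, 1, 9, 7, 4, 14, 10, 15] = (1 12 7 11 9 13 4 8 5 6 16 15 10)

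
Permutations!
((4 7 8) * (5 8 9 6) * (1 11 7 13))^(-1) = [0, 13, 2, 3, 8, 6, 9, 11, 5, 7, 10, 1, 12, 4] = (1 13 4 8 5 6 9 7 11)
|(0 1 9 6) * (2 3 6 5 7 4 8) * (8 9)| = 12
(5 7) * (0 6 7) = [6, 1, 2, 3, 4, 0, 7, 5] = (0 6 7 5)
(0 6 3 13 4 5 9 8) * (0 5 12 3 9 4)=[6, 1, 2, 13, 12, 4, 9, 7, 5, 8, 10, 11, 3, 0]=(0 6 9 8 5 4 12 3 13)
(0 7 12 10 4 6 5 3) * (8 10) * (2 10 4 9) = (0 7 12 8 4 6 5 3)(2 10 9) = [7, 1, 10, 0, 6, 3, 5, 12, 4, 2, 9, 11, 8]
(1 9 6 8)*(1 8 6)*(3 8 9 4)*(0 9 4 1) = [9, 1, 2, 8, 3, 5, 6, 7, 4, 0] = (0 9)(3 8 4)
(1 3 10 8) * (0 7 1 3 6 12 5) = (0 7 1 6 12 5)(3 10 8) = [7, 6, 2, 10, 4, 0, 12, 1, 3, 9, 8, 11, 5]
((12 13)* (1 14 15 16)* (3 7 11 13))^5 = (1 14 15 16) = [0, 14, 2, 3, 4, 5, 6, 7, 8, 9, 10, 11, 12, 13, 15, 16, 1]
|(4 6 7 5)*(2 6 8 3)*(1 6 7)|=|(1 6)(2 7 5 4 8 3)|=6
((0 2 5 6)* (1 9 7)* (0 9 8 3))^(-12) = (0 1 6)(2 8 9)(3 7 5) = [1, 6, 8, 7, 4, 3, 0, 5, 9, 2]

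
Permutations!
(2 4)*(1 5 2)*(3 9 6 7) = (1 5 2 4)(3 9 6 7) = [0, 5, 4, 9, 1, 2, 7, 3, 8, 6]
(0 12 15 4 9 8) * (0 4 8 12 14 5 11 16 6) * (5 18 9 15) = [14, 1, 2, 3, 15, 11, 0, 7, 4, 12, 10, 16, 5, 13, 18, 8, 6, 17, 9] = (0 14 18 9 12 5 11 16 6)(4 15 8)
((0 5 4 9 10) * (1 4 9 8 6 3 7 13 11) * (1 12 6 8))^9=[5, 4, 2, 11, 1, 9, 13, 12, 8, 10, 0, 3, 7, 6]=(0 5 9 10)(1 4)(3 11)(6 13)(7 12)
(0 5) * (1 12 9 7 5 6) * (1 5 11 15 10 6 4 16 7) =(0 4 16 7 11 15 10 6 5)(1 12 9) =[4, 12, 2, 3, 16, 0, 5, 11, 8, 1, 6, 15, 9, 13, 14, 10, 7]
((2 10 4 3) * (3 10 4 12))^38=(2 12 4 3 10)=[0, 1, 12, 10, 3, 5, 6, 7, 8, 9, 2, 11, 4]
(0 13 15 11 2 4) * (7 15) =(0 13 7 15 11 2 4) =[13, 1, 4, 3, 0, 5, 6, 15, 8, 9, 10, 2, 12, 7, 14, 11]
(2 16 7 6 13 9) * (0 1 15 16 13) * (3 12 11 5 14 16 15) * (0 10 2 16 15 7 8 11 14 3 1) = (2 13 9 16 8 11 5 3 12 14 15 7 6 10) = [0, 1, 13, 12, 4, 3, 10, 6, 11, 16, 2, 5, 14, 9, 15, 7, 8]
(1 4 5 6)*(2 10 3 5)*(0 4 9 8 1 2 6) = (0 4 6 2 10 3 5)(1 9 8) = [4, 9, 10, 5, 6, 0, 2, 7, 1, 8, 3]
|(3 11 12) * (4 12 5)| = 5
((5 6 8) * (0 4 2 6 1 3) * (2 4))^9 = [6, 0, 8, 2, 4, 3, 5, 7, 1] = (0 6 5 3 2 8 1)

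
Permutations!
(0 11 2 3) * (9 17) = (0 11 2 3)(9 17) = [11, 1, 3, 0, 4, 5, 6, 7, 8, 17, 10, 2, 12, 13, 14, 15, 16, 9]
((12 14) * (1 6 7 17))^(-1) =(1 17 7 6)(12 14) =[0, 17, 2, 3, 4, 5, 1, 6, 8, 9, 10, 11, 14, 13, 12, 15, 16, 7]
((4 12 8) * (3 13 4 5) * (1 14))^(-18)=(14)=[0, 1, 2, 3, 4, 5, 6, 7, 8, 9, 10, 11, 12, 13, 14]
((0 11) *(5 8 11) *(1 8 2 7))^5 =[8, 2, 0, 3, 4, 11, 6, 5, 7, 9, 10, 1] =(0 8 7 5 11 1 2)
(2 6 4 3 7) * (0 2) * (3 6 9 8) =(0 2 9 8 3 7)(4 6) =[2, 1, 9, 7, 6, 5, 4, 0, 3, 8]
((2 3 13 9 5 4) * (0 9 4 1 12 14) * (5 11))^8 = (0 9 11 5 1 12 14) = [9, 12, 2, 3, 4, 1, 6, 7, 8, 11, 10, 5, 14, 13, 0]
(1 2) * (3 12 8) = (1 2)(3 12 8) = [0, 2, 1, 12, 4, 5, 6, 7, 3, 9, 10, 11, 8]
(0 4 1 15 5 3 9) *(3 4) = [3, 15, 2, 9, 1, 4, 6, 7, 8, 0, 10, 11, 12, 13, 14, 5] = (0 3 9)(1 15 5 4)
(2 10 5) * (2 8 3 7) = (2 10 5 8 3 7) = [0, 1, 10, 7, 4, 8, 6, 2, 3, 9, 5]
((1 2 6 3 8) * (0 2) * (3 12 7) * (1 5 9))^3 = (0 12 8 1 6 3 9 2 7 5) = [12, 6, 7, 9, 4, 0, 3, 5, 1, 2, 10, 11, 8]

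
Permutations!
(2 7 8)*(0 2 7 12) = (0 2 12)(7 8) = [2, 1, 12, 3, 4, 5, 6, 8, 7, 9, 10, 11, 0]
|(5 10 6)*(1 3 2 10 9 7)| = |(1 3 2 10 6 5 9 7)| = 8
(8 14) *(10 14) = (8 10 14) = [0, 1, 2, 3, 4, 5, 6, 7, 10, 9, 14, 11, 12, 13, 8]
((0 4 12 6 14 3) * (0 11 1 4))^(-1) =[0, 11, 2, 14, 1, 5, 12, 7, 8, 9, 10, 3, 4, 13, 6] =(1 11 3 14 6 12 4)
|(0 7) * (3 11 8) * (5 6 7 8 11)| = 6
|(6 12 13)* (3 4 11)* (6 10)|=12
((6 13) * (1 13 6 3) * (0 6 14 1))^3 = (0 1)(3 14)(6 13) = [1, 0, 2, 14, 4, 5, 13, 7, 8, 9, 10, 11, 12, 6, 3]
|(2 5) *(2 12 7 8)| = |(2 5 12 7 8)| = 5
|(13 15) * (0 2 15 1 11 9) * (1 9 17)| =|(0 2 15 13 9)(1 11 17)| =15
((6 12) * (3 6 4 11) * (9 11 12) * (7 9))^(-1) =(3 11 9 7 6)(4 12) =[0, 1, 2, 11, 12, 5, 3, 6, 8, 7, 10, 9, 4]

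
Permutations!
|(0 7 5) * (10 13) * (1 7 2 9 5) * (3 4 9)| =|(0 2 3 4 9 5)(1 7)(10 13)| =6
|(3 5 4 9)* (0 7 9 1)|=7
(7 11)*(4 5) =(4 5)(7 11) =[0, 1, 2, 3, 5, 4, 6, 11, 8, 9, 10, 7]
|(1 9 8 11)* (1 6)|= 5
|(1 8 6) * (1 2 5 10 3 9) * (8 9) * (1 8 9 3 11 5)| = |(1 3 9 8 6 2)(5 10 11)| = 6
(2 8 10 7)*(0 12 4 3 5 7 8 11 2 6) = (0 12 4 3 5 7 6)(2 11)(8 10) = [12, 1, 11, 5, 3, 7, 0, 6, 10, 9, 8, 2, 4]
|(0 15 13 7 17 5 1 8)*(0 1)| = |(0 15 13 7 17 5)(1 8)| = 6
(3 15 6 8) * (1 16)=(1 16)(3 15 6 8)=[0, 16, 2, 15, 4, 5, 8, 7, 3, 9, 10, 11, 12, 13, 14, 6, 1]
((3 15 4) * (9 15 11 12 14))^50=(3 11 12 14 9 15 4)=[0, 1, 2, 11, 3, 5, 6, 7, 8, 15, 10, 12, 14, 13, 9, 4]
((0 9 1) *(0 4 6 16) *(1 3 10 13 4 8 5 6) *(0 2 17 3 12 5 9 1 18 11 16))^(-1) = (0 6 5 12 9 8 1)(2 16 11 18 4 13 10 3 17) = [6, 0, 16, 17, 13, 12, 5, 7, 1, 8, 3, 18, 9, 10, 14, 15, 11, 2, 4]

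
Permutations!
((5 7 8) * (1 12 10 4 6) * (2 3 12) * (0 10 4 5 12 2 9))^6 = (0 4 5 1 8)(6 7 9 12 10) = [4, 8, 2, 3, 5, 1, 7, 9, 0, 12, 6, 11, 10]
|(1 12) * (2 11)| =2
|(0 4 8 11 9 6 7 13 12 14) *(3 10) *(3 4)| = |(0 3 10 4 8 11 9 6 7 13 12 14)| = 12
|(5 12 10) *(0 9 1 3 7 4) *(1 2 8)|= |(0 9 2 8 1 3 7 4)(5 12 10)|= 24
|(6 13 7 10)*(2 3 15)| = |(2 3 15)(6 13 7 10)| = 12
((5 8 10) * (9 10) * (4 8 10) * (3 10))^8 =(3 5 10)(4 9 8) =[0, 1, 2, 5, 9, 10, 6, 7, 4, 8, 3]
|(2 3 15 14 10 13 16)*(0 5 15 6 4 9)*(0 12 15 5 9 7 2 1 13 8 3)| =12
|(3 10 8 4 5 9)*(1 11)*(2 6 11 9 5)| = |(1 9 3 10 8 4 2 6 11)| = 9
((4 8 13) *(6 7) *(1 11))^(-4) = (4 13 8) = [0, 1, 2, 3, 13, 5, 6, 7, 4, 9, 10, 11, 12, 8]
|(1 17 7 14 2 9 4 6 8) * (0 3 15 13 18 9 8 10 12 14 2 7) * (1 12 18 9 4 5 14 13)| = 40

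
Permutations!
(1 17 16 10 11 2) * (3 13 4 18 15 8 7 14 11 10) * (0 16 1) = (0 16 3 13 4 18 15 8 7 14 11 2)(1 17) = [16, 17, 0, 13, 18, 5, 6, 14, 7, 9, 10, 2, 12, 4, 11, 8, 3, 1, 15]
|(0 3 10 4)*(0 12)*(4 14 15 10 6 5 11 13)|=|(0 3 6 5 11 13 4 12)(10 14 15)|=24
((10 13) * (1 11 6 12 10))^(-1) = (1 13 10 12 6 11) = [0, 13, 2, 3, 4, 5, 11, 7, 8, 9, 12, 1, 6, 10]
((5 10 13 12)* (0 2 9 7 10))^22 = [12, 1, 5, 3, 4, 13, 6, 2, 8, 0, 9, 11, 10, 7] = (0 12 10 9)(2 5 13 7)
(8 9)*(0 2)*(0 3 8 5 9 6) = [2, 1, 3, 8, 4, 9, 0, 7, 6, 5] = (0 2 3 8 6)(5 9)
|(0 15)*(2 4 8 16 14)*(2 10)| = 6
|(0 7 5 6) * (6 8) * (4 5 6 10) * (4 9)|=|(0 7 6)(4 5 8 10 9)|=15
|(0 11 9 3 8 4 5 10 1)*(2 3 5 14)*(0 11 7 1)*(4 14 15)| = 28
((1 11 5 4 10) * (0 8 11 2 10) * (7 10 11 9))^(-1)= (0 4 5 11 2 1 10 7 9 8)= [4, 10, 1, 3, 5, 11, 6, 9, 0, 8, 7, 2]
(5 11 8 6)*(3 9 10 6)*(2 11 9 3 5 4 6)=(2 11 8 5 9 10)(4 6)=[0, 1, 11, 3, 6, 9, 4, 7, 5, 10, 2, 8]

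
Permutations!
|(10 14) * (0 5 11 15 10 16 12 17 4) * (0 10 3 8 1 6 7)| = |(0 5 11 15 3 8 1 6 7)(4 10 14 16 12 17)| = 18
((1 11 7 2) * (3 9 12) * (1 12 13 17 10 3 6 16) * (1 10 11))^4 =(2 10 17 12 3 11 6 9 7 16 13) =[0, 1, 10, 11, 4, 5, 9, 16, 8, 7, 17, 6, 3, 2, 14, 15, 13, 12]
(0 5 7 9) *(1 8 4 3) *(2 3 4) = (0 5 7 9)(1 8 2 3) = [5, 8, 3, 1, 4, 7, 6, 9, 2, 0]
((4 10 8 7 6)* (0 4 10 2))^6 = [0, 1, 2, 3, 4, 5, 8, 10, 6, 9, 7] = (6 8)(7 10)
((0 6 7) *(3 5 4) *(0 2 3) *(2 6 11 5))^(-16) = (11) = [0, 1, 2, 3, 4, 5, 6, 7, 8, 9, 10, 11]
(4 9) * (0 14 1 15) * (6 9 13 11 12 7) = [14, 15, 2, 3, 13, 5, 9, 6, 8, 4, 10, 12, 7, 11, 1, 0] = (0 14 1 15)(4 13 11 12 7 6 9)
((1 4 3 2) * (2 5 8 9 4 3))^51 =(1 5 9 2 3 8 4) =[0, 5, 3, 8, 1, 9, 6, 7, 4, 2]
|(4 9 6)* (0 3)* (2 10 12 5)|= |(0 3)(2 10 12 5)(4 9 6)|= 12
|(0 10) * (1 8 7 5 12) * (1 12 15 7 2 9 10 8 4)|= |(0 8 2 9 10)(1 4)(5 15 7)|= 30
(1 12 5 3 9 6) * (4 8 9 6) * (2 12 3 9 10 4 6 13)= (1 3 13 2 12 5 9 6)(4 8 10)= [0, 3, 12, 13, 8, 9, 1, 7, 10, 6, 4, 11, 5, 2]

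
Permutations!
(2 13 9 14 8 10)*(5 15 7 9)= (2 13 5 15 7 9 14 8 10)= [0, 1, 13, 3, 4, 15, 6, 9, 10, 14, 2, 11, 12, 5, 8, 7]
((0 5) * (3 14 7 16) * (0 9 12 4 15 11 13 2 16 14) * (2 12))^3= (0 2)(3 9)(4 13 15 12 11)(5 16)(7 14)= [2, 1, 0, 9, 13, 16, 6, 14, 8, 3, 10, 4, 11, 15, 7, 12, 5]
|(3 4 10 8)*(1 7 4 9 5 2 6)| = |(1 7 4 10 8 3 9 5 2 6)| = 10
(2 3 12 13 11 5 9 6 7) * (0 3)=(0 3 12 13 11 5 9 6 7 2)=[3, 1, 0, 12, 4, 9, 7, 2, 8, 6, 10, 5, 13, 11]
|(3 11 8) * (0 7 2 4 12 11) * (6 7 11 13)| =|(0 11 8 3)(2 4 12 13 6 7)| =12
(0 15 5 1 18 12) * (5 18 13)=[15, 13, 2, 3, 4, 1, 6, 7, 8, 9, 10, 11, 0, 5, 14, 18, 16, 17, 12]=(0 15 18 12)(1 13 5)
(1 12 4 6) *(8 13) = (1 12 4 6)(8 13) = [0, 12, 2, 3, 6, 5, 1, 7, 13, 9, 10, 11, 4, 8]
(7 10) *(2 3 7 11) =(2 3 7 10 11) =[0, 1, 3, 7, 4, 5, 6, 10, 8, 9, 11, 2]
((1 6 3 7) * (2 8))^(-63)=(1 6 3 7)(2 8)=[0, 6, 8, 7, 4, 5, 3, 1, 2]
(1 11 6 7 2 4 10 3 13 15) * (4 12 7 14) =(1 11 6 14 4 10 3 13 15)(2 12 7) =[0, 11, 12, 13, 10, 5, 14, 2, 8, 9, 3, 6, 7, 15, 4, 1]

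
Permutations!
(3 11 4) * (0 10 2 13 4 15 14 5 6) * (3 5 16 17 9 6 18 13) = (0 10 2 3 11 15 14 16 17 9 6)(4 5 18 13) = [10, 1, 3, 11, 5, 18, 0, 7, 8, 6, 2, 15, 12, 4, 16, 14, 17, 9, 13]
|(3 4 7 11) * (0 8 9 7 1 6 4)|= |(0 8 9 7 11 3)(1 6 4)|= 6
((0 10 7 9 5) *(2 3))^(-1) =(0 5 9 7 10)(2 3) =[5, 1, 3, 2, 4, 9, 6, 10, 8, 7, 0]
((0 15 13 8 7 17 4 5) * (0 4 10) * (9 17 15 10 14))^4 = (9 17 14) = [0, 1, 2, 3, 4, 5, 6, 7, 8, 17, 10, 11, 12, 13, 9, 15, 16, 14]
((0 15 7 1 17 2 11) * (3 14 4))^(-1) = (0 11 2 17 1 7 15)(3 4 14) = [11, 7, 17, 4, 14, 5, 6, 15, 8, 9, 10, 2, 12, 13, 3, 0, 16, 1]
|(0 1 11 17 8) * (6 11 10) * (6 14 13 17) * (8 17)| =6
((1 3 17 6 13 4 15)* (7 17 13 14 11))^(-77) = (1 4 3 15 13)(6 7 14 17 11) = [0, 4, 2, 15, 3, 5, 7, 14, 8, 9, 10, 6, 12, 1, 17, 13, 16, 11]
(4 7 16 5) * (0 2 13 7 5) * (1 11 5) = (0 2 13 7 16)(1 11 5 4) = [2, 11, 13, 3, 1, 4, 6, 16, 8, 9, 10, 5, 12, 7, 14, 15, 0]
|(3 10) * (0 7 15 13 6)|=10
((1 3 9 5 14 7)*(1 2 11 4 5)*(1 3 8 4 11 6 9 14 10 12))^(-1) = (1 12 10 5 4 8)(2 7 14 3 9 6) = [0, 12, 7, 9, 8, 4, 2, 14, 1, 6, 5, 11, 10, 13, 3]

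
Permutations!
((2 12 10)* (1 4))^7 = [0, 4, 12, 3, 1, 5, 6, 7, 8, 9, 2, 11, 10] = (1 4)(2 12 10)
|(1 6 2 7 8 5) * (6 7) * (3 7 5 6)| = |(1 5)(2 3 7 8 6)| = 10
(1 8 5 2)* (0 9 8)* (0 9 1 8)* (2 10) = (0 1 9)(2 8 5 10) = [1, 9, 8, 3, 4, 10, 6, 7, 5, 0, 2]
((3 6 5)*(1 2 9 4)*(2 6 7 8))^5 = [0, 8, 5, 4, 7, 9, 2, 1, 6, 3] = (1 8 6 2 5 9 3 4 7)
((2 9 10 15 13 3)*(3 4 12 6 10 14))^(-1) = (2 3 14 9)(4 13 15 10 6 12) = [0, 1, 3, 14, 13, 5, 12, 7, 8, 2, 6, 11, 4, 15, 9, 10]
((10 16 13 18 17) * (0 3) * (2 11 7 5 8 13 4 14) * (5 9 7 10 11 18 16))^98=(2 14 4 16 13 8 5 10 11 17 18)=[0, 1, 14, 3, 16, 10, 6, 7, 5, 9, 11, 17, 12, 8, 4, 15, 13, 18, 2]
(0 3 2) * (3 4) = (0 4 3 2) = [4, 1, 0, 2, 3]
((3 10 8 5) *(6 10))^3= [0, 1, 2, 8, 4, 10, 5, 7, 6, 9, 3]= (3 8 6 5 10)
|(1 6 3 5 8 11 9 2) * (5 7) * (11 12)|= |(1 6 3 7 5 8 12 11 9 2)|= 10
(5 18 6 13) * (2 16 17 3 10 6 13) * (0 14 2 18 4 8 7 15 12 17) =(0 14 2 16)(3 10 6 18 13 5 4 8 7 15 12 17) =[14, 1, 16, 10, 8, 4, 18, 15, 7, 9, 6, 11, 17, 5, 2, 12, 0, 3, 13]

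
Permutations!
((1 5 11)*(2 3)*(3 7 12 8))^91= [0, 5, 7, 2, 4, 11, 6, 12, 3, 9, 10, 1, 8]= (1 5 11)(2 7 12 8 3)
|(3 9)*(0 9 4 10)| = |(0 9 3 4 10)| = 5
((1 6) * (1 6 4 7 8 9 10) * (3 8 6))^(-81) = (1 10 9 8 3 6 7 4) = [0, 10, 2, 6, 1, 5, 7, 4, 3, 8, 9]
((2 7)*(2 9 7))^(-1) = (7 9) = [0, 1, 2, 3, 4, 5, 6, 9, 8, 7]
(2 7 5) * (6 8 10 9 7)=(2 6 8 10 9 7 5)=[0, 1, 6, 3, 4, 2, 8, 5, 10, 7, 9]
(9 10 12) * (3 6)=[0, 1, 2, 6, 4, 5, 3, 7, 8, 10, 12, 11, 9]=(3 6)(9 10 12)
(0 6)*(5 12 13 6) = (0 5 12 13 6) = [5, 1, 2, 3, 4, 12, 0, 7, 8, 9, 10, 11, 13, 6]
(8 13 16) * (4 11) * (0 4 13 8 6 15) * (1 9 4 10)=(0 10 1 9 4 11 13 16 6 15)=[10, 9, 2, 3, 11, 5, 15, 7, 8, 4, 1, 13, 12, 16, 14, 0, 6]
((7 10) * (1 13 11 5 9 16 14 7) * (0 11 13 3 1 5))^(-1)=(0 11)(1 3)(5 10 7 14 16 9)=[11, 3, 2, 1, 4, 10, 6, 14, 8, 5, 7, 0, 12, 13, 16, 15, 9]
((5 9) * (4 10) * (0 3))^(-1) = (0 3)(4 10)(5 9) = [3, 1, 2, 0, 10, 9, 6, 7, 8, 5, 4]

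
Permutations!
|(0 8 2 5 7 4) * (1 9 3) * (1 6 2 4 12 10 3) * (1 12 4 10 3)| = |(0 8 10 1 9 12 3 6 2 5 7 4)| = 12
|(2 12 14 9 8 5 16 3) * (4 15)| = 8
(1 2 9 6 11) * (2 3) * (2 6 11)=(1 3 6 2 9 11)=[0, 3, 9, 6, 4, 5, 2, 7, 8, 11, 10, 1]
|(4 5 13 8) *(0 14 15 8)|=|(0 14 15 8 4 5 13)|=7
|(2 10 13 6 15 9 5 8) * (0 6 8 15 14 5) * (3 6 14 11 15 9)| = 4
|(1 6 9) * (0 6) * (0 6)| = |(1 6 9)| = 3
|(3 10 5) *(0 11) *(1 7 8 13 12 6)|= |(0 11)(1 7 8 13 12 6)(3 10 5)|= 6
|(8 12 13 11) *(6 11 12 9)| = 4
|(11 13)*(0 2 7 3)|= |(0 2 7 3)(11 13)|= 4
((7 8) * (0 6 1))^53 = (0 1 6)(7 8) = [1, 6, 2, 3, 4, 5, 0, 8, 7]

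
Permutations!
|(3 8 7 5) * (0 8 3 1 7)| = |(0 8)(1 7 5)| = 6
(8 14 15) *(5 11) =(5 11)(8 14 15) =[0, 1, 2, 3, 4, 11, 6, 7, 14, 9, 10, 5, 12, 13, 15, 8]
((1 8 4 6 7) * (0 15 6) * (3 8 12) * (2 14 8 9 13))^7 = [9, 8, 7, 0, 3, 5, 2, 14, 12, 15, 10, 11, 4, 6, 1, 13] = (0 9 15 13 6 2 7 14 1 8 12 4 3)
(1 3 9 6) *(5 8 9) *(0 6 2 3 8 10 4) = (0 6 1 8 9 2 3 5 10 4) = [6, 8, 3, 5, 0, 10, 1, 7, 9, 2, 4]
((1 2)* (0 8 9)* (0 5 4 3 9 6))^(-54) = (3 5)(4 9) = [0, 1, 2, 5, 9, 3, 6, 7, 8, 4]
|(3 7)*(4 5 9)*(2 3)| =3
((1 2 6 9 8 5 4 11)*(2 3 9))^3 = (1 8 11 9 4 3 5)(2 6) = [0, 8, 6, 5, 3, 1, 2, 7, 11, 4, 10, 9]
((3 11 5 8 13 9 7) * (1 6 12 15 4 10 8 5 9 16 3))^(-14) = (1 7 9 11 3 16 13 8 10 4 15 12 6) = [0, 7, 2, 16, 15, 5, 1, 9, 10, 11, 4, 3, 6, 8, 14, 12, 13]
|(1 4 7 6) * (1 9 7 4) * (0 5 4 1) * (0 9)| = |(0 5 4 1 9 7 6)| = 7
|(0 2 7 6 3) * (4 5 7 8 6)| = 15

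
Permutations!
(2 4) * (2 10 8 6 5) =(2 4 10 8 6 5) =[0, 1, 4, 3, 10, 2, 5, 7, 6, 9, 8]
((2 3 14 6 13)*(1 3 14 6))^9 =(1 13)(2 3)(6 14) =[0, 13, 3, 2, 4, 5, 14, 7, 8, 9, 10, 11, 12, 1, 6]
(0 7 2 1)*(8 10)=[7, 0, 1, 3, 4, 5, 6, 2, 10, 9, 8]=(0 7 2 1)(8 10)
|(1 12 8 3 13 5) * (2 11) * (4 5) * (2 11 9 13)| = |(1 12 8 3 2 9 13 4 5)| = 9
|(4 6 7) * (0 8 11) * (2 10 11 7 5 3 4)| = 12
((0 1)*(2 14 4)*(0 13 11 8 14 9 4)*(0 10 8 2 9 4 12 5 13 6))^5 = (0 6 1)(2 13 12 4 11 5 9)(8 10 14) = [6, 0, 13, 3, 11, 9, 1, 7, 10, 2, 14, 5, 4, 12, 8]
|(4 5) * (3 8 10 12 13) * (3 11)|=6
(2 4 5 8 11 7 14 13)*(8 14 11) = (2 4 5 14 13)(7 11) = [0, 1, 4, 3, 5, 14, 6, 11, 8, 9, 10, 7, 12, 2, 13]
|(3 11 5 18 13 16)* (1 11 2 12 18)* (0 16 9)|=|(0 16 3 2 12 18 13 9)(1 11 5)|=24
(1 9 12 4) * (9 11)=[0, 11, 2, 3, 1, 5, 6, 7, 8, 12, 10, 9, 4]=(1 11 9 12 4)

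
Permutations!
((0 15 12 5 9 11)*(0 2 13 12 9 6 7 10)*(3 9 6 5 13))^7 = (0 6 10 15 7)(2 11 9 3)(12 13) = [6, 1, 11, 2, 4, 5, 10, 0, 8, 3, 15, 9, 13, 12, 14, 7]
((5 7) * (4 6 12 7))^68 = (4 7 6 5 12) = [0, 1, 2, 3, 7, 12, 5, 6, 8, 9, 10, 11, 4]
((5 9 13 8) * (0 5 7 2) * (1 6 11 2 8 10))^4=[10, 0, 13, 3, 4, 1, 5, 7, 8, 6, 2, 9, 12, 11]=(0 10 2 13 11 9 6 5 1)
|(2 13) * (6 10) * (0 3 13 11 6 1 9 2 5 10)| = 10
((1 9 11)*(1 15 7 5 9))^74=[0, 1, 2, 3, 4, 7, 6, 15, 8, 5, 10, 9, 12, 13, 14, 11]=(5 7 15 11 9)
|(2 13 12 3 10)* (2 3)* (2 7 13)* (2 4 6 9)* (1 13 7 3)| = |(1 13 12 3 10)(2 4 6 9)| = 20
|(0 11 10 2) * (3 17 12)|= |(0 11 10 2)(3 17 12)|= 12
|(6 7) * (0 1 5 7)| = 5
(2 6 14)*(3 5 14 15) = (2 6 15 3 5 14) = [0, 1, 6, 5, 4, 14, 15, 7, 8, 9, 10, 11, 12, 13, 2, 3]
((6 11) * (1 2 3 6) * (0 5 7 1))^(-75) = [3, 0, 5, 7, 4, 6, 1, 11, 8, 9, 10, 2] = (0 3 7 11 2 5 6 1)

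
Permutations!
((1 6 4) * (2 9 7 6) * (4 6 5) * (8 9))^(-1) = (1 4 5 7 9 8 2) = [0, 4, 1, 3, 5, 7, 6, 9, 2, 8]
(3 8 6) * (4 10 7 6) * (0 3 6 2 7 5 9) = (0 3 8 4 10 5 9)(2 7) = [3, 1, 7, 8, 10, 9, 6, 2, 4, 0, 5]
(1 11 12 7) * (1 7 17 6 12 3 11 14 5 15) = [0, 14, 2, 11, 4, 15, 12, 7, 8, 9, 10, 3, 17, 13, 5, 1, 16, 6] = (1 14 5 15)(3 11)(6 12 17)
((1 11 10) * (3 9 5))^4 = (1 11 10)(3 9 5) = [0, 11, 2, 9, 4, 3, 6, 7, 8, 5, 1, 10]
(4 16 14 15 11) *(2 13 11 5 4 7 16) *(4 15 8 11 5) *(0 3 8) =[3, 1, 13, 8, 2, 15, 6, 16, 11, 9, 10, 7, 12, 5, 0, 4, 14] =(0 3 8 11 7 16 14)(2 13 5 15 4)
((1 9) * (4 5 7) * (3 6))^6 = (9) = [0, 1, 2, 3, 4, 5, 6, 7, 8, 9]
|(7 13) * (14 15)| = |(7 13)(14 15)| = 2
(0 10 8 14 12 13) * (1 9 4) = (0 10 8 14 12 13)(1 9 4) = [10, 9, 2, 3, 1, 5, 6, 7, 14, 4, 8, 11, 13, 0, 12]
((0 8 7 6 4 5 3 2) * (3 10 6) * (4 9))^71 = (0 8 7 3 2)(4 5 10 6 9) = [8, 1, 0, 2, 5, 10, 9, 3, 7, 4, 6]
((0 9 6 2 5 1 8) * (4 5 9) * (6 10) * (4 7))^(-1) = [8, 5, 6, 3, 7, 4, 10, 0, 1, 2, 9] = (0 8 1 5 4 7)(2 6 10 9)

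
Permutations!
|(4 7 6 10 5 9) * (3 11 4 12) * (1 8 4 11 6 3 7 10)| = |(1 8 4 10 5 9 12 7 3 6)| = 10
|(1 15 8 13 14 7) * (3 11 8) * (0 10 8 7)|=|(0 10 8 13 14)(1 15 3 11 7)|=5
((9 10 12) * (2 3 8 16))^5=(2 3 8 16)(9 12 10)=[0, 1, 3, 8, 4, 5, 6, 7, 16, 12, 9, 11, 10, 13, 14, 15, 2]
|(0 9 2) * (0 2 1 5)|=|(0 9 1 5)|=4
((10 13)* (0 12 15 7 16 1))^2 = (0 15 16)(1 12 7) = [15, 12, 2, 3, 4, 5, 6, 1, 8, 9, 10, 11, 7, 13, 14, 16, 0]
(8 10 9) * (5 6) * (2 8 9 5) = (2 8 10 5 6) = [0, 1, 8, 3, 4, 6, 2, 7, 10, 9, 5]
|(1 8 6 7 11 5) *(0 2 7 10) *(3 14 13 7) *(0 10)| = |(0 2 3 14 13 7 11 5 1 8 6)| = 11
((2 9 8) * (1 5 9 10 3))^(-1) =(1 3 10 2 8 9 5) =[0, 3, 8, 10, 4, 1, 6, 7, 9, 5, 2]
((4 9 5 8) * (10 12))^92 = [0, 1, 2, 3, 4, 5, 6, 7, 8, 9, 10, 11, 12] = (12)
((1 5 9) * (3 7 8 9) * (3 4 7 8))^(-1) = (1 9 8 3 7 4 5) = [0, 9, 2, 7, 5, 1, 6, 4, 3, 8]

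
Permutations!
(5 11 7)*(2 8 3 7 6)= (2 8 3 7 5 11 6)= [0, 1, 8, 7, 4, 11, 2, 5, 3, 9, 10, 6]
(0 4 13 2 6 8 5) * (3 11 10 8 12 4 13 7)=(0 13 2 6 12 4 7 3 11 10 8 5)=[13, 1, 6, 11, 7, 0, 12, 3, 5, 9, 8, 10, 4, 2]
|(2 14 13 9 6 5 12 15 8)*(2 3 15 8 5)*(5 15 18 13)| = 10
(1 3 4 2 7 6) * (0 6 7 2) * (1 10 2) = (0 6 10 2 1 3 4) = [6, 3, 1, 4, 0, 5, 10, 7, 8, 9, 2]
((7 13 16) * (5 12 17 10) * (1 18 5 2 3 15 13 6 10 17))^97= (1 18 5 12)(2 3 15 13 16 7 6 10)= [0, 18, 3, 15, 4, 12, 10, 6, 8, 9, 2, 11, 1, 16, 14, 13, 7, 17, 5]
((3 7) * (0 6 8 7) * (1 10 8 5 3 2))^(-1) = [3, 2, 7, 5, 4, 6, 0, 8, 10, 9, 1] = (0 3 5 6)(1 2 7 8 10)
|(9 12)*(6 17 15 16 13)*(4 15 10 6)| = |(4 15 16 13)(6 17 10)(9 12)| = 12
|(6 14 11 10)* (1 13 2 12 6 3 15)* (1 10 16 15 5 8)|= |(1 13 2 12 6 14 11 16 15 10 3 5 8)|= 13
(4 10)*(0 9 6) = (0 9 6)(4 10) = [9, 1, 2, 3, 10, 5, 0, 7, 8, 6, 4]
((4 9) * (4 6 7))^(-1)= [0, 1, 2, 3, 7, 5, 9, 6, 8, 4]= (4 7 6 9)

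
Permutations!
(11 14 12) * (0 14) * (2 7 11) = (0 14 12 2 7 11) = [14, 1, 7, 3, 4, 5, 6, 11, 8, 9, 10, 0, 2, 13, 12]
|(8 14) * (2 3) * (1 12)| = 2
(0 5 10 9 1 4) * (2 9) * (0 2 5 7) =(0 7)(1 4 2 9)(5 10) =[7, 4, 9, 3, 2, 10, 6, 0, 8, 1, 5]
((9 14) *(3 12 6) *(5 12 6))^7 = (3 6)(5 12)(9 14) = [0, 1, 2, 6, 4, 12, 3, 7, 8, 14, 10, 11, 5, 13, 9]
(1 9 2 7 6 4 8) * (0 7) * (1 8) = (0 7 6 4 1 9 2) = [7, 9, 0, 3, 1, 5, 4, 6, 8, 2]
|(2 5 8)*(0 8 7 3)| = 6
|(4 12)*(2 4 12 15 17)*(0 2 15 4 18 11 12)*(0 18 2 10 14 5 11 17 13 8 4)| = |(0 10 14 5 11 12 18 17 15 13 8 4)| = 12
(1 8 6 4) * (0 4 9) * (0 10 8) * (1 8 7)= (0 4 8 6 9 10 7 1)= [4, 0, 2, 3, 8, 5, 9, 1, 6, 10, 7]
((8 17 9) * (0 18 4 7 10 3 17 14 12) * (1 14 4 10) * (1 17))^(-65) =(0 14 3 18 12 1 10) =[14, 10, 2, 18, 4, 5, 6, 7, 8, 9, 0, 11, 1, 13, 3, 15, 16, 17, 12]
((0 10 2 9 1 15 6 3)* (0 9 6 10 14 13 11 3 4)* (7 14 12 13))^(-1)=(0 4 6 2 10 15 1 9 3 11 13 12)(7 14)=[4, 9, 10, 11, 6, 5, 2, 14, 8, 3, 15, 13, 0, 12, 7, 1]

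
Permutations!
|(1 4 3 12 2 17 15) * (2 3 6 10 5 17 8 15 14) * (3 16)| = |(1 4 6 10 5 17 14 2 8 15)(3 12 16)| = 30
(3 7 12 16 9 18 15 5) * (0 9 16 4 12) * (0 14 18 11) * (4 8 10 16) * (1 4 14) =(0 9 11)(1 4 12 8 10 16 14 18 15 5 3 7) =[9, 4, 2, 7, 12, 3, 6, 1, 10, 11, 16, 0, 8, 13, 18, 5, 14, 17, 15]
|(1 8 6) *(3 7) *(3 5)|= |(1 8 6)(3 7 5)|= 3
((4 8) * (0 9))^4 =(9) =[0, 1, 2, 3, 4, 5, 6, 7, 8, 9]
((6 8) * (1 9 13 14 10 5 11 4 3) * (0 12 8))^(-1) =[6, 3, 2, 4, 11, 10, 8, 7, 12, 1, 14, 5, 0, 9, 13] =(0 6 8 12)(1 3 4 11 5 10 14 13 9)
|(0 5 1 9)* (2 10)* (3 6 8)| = 12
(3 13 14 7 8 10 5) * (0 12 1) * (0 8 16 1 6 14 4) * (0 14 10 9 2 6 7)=[12, 8, 6, 13, 14, 3, 10, 16, 9, 2, 5, 11, 7, 4, 0, 15, 1]=(0 12 7 16 1 8 9 2 6 10 5 3 13 4 14)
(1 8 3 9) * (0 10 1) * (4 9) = [10, 8, 2, 4, 9, 5, 6, 7, 3, 0, 1] = (0 10 1 8 3 4 9)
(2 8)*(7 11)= (2 8)(7 11)= [0, 1, 8, 3, 4, 5, 6, 11, 2, 9, 10, 7]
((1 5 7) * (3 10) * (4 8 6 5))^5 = [0, 7, 2, 10, 1, 6, 8, 5, 4, 9, 3] = (1 7 5 6 8 4)(3 10)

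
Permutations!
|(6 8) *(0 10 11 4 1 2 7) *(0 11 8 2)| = |(0 10 8 6 2 7 11 4 1)| = 9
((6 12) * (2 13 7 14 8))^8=(2 14 13 8 7)=[0, 1, 14, 3, 4, 5, 6, 2, 7, 9, 10, 11, 12, 8, 13]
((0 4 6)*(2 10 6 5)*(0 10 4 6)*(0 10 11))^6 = [0, 1, 2, 3, 4, 5, 6, 7, 8, 9, 10, 11] = (11)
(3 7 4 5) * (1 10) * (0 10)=(0 10 1)(3 7 4 5)=[10, 0, 2, 7, 5, 3, 6, 4, 8, 9, 1]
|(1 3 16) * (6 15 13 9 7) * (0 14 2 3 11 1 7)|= |(0 14 2 3 16 7 6 15 13 9)(1 11)|= 10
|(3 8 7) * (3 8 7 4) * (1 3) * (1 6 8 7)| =|(1 3)(4 6 8)| =6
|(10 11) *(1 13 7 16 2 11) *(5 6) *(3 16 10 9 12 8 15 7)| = |(1 13 3 16 2 11 9 12 8 15 7 10)(5 6)| = 12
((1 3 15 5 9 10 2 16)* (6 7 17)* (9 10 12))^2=[0, 15, 1, 5, 4, 2, 17, 6, 8, 9, 16, 11, 12, 13, 14, 10, 3, 7]=(1 15 10 16 3 5 2)(6 17 7)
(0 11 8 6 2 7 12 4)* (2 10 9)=(0 11 8 6 10 9 2 7 12 4)=[11, 1, 7, 3, 0, 5, 10, 12, 6, 2, 9, 8, 4]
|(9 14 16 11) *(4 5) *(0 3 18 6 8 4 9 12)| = 12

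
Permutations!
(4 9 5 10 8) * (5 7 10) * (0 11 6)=(0 11 6)(4 9 7 10 8)=[11, 1, 2, 3, 9, 5, 0, 10, 4, 7, 8, 6]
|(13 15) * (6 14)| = 2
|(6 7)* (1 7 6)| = 2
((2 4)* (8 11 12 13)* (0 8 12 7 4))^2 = (13)(0 11 4)(2 8 7) = [11, 1, 8, 3, 0, 5, 6, 2, 7, 9, 10, 4, 12, 13]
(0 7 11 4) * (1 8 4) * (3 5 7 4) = [4, 8, 2, 5, 0, 7, 6, 11, 3, 9, 10, 1] = (0 4)(1 8 3 5 7 11)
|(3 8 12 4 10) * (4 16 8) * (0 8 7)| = 15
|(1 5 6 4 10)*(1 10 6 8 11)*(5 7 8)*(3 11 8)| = |(1 7 3 11)(4 6)| = 4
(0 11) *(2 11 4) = (0 4 2 11) = [4, 1, 11, 3, 2, 5, 6, 7, 8, 9, 10, 0]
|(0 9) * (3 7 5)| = 6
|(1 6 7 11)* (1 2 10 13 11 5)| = |(1 6 7 5)(2 10 13 11)| = 4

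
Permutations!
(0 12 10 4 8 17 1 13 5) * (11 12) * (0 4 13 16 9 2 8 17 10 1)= (0 11 12 1 16 9 2 8 10 13 5 4 17)= [11, 16, 8, 3, 17, 4, 6, 7, 10, 2, 13, 12, 1, 5, 14, 15, 9, 0]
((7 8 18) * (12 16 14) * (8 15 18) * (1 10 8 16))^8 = [0, 8, 2, 3, 4, 5, 6, 18, 14, 9, 16, 11, 10, 13, 1, 7, 12, 17, 15] = (1 8 14)(7 18 15)(10 16 12)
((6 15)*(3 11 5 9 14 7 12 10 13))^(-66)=(15)(3 12 9)(5 13 7)(10 14 11)=[0, 1, 2, 12, 4, 13, 6, 5, 8, 3, 14, 10, 9, 7, 11, 15]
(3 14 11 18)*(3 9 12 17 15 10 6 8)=[0, 1, 2, 14, 4, 5, 8, 7, 3, 12, 6, 18, 17, 13, 11, 10, 16, 15, 9]=(3 14 11 18 9 12 17 15 10 6 8)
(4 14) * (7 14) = [0, 1, 2, 3, 7, 5, 6, 14, 8, 9, 10, 11, 12, 13, 4] = (4 7 14)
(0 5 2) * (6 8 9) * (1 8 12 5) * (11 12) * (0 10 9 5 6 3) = (0 1 8 5 2 10 9 3)(6 11 12) = [1, 8, 10, 0, 4, 2, 11, 7, 5, 3, 9, 12, 6]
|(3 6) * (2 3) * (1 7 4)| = |(1 7 4)(2 3 6)| = 3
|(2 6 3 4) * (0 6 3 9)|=3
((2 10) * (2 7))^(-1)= (2 7 10)= [0, 1, 7, 3, 4, 5, 6, 10, 8, 9, 2]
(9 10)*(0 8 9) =(0 8 9 10) =[8, 1, 2, 3, 4, 5, 6, 7, 9, 10, 0]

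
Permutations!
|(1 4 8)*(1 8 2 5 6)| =|(8)(1 4 2 5 6)| =5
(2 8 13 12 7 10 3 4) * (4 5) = (2 8 13 12 7 10 3 5 4) = [0, 1, 8, 5, 2, 4, 6, 10, 13, 9, 3, 11, 7, 12]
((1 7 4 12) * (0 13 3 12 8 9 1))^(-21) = (0 12 3 13)(1 9 8 4 7) = [12, 9, 2, 13, 7, 5, 6, 1, 4, 8, 10, 11, 3, 0]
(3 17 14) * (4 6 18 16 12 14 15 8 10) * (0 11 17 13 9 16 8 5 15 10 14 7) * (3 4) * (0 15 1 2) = (0 11 17 10 3 13 9 16 12 7 15 5 1 2)(4 6 18 8 14) = [11, 2, 0, 13, 6, 1, 18, 15, 14, 16, 3, 17, 7, 9, 4, 5, 12, 10, 8]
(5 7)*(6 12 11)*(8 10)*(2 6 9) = (2 6 12 11 9)(5 7)(8 10) = [0, 1, 6, 3, 4, 7, 12, 5, 10, 2, 8, 9, 11]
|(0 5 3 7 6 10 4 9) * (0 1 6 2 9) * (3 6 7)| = 20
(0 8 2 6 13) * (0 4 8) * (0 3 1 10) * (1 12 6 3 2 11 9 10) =(0 2 3 12 6 13 4 8 11 9 10) =[2, 1, 3, 12, 8, 5, 13, 7, 11, 10, 0, 9, 6, 4]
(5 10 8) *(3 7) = (3 7)(5 10 8) = [0, 1, 2, 7, 4, 10, 6, 3, 5, 9, 8]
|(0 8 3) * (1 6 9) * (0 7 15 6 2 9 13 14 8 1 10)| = 35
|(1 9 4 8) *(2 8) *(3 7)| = 10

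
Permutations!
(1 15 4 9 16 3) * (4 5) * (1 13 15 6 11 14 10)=[0, 6, 2, 13, 9, 4, 11, 7, 8, 16, 1, 14, 12, 15, 10, 5, 3]=(1 6 11 14 10)(3 13 15 5 4 9 16)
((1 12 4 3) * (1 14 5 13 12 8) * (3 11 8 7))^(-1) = [0, 8, 2, 7, 12, 14, 6, 1, 11, 9, 10, 4, 13, 5, 3] = (1 8 11 4 12 13 5 14 3 7)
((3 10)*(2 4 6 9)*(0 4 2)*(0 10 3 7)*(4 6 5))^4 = [7, 1, 2, 3, 4, 5, 0, 10, 8, 6, 9] = (0 7 10 9 6)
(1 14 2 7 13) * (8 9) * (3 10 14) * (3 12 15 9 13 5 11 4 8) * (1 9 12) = (2 7 5 11 4 8 13 9 3 10 14)(12 15) = [0, 1, 7, 10, 8, 11, 6, 5, 13, 3, 14, 4, 15, 9, 2, 12]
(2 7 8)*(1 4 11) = (1 4 11)(2 7 8) = [0, 4, 7, 3, 11, 5, 6, 8, 2, 9, 10, 1]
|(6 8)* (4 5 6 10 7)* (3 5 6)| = 10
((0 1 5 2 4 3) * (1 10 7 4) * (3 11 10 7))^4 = [10, 5, 1, 11, 0, 2, 6, 3, 8, 9, 4, 7] = (0 10 4)(1 5 2)(3 11 7)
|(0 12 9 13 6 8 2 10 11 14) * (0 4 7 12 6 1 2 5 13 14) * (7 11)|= 14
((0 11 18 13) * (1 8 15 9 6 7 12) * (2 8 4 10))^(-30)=(0 18)(11 13)=[18, 1, 2, 3, 4, 5, 6, 7, 8, 9, 10, 13, 12, 11, 14, 15, 16, 17, 0]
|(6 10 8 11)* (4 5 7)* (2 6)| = 15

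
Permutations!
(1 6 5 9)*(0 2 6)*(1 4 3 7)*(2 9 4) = [9, 0, 6, 7, 3, 4, 5, 1, 8, 2] = (0 9 2 6 5 4 3 7 1)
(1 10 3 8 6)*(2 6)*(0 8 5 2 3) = (0 8 3 5 2 6 1 10) = [8, 10, 6, 5, 4, 2, 1, 7, 3, 9, 0]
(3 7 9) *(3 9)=(9)(3 7)=[0, 1, 2, 7, 4, 5, 6, 3, 8, 9]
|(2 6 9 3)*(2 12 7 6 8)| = 10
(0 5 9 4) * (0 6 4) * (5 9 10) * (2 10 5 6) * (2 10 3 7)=(0 9)(2 3 7)(4 10 6)=[9, 1, 3, 7, 10, 5, 4, 2, 8, 0, 6]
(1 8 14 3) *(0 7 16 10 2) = [7, 8, 0, 1, 4, 5, 6, 16, 14, 9, 2, 11, 12, 13, 3, 15, 10] = (0 7 16 10 2)(1 8 14 3)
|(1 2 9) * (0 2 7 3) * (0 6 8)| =|(0 2 9 1 7 3 6 8)| =8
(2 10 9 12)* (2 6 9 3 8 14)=(2 10 3 8 14)(6 9 12)=[0, 1, 10, 8, 4, 5, 9, 7, 14, 12, 3, 11, 6, 13, 2]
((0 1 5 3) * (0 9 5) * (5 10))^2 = (3 10)(5 9) = [0, 1, 2, 10, 4, 9, 6, 7, 8, 5, 3]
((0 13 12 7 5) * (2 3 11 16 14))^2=[12, 1, 11, 16, 4, 13, 6, 0, 8, 9, 10, 14, 5, 7, 3, 15, 2]=(0 12 5 13 7)(2 11 14 3 16)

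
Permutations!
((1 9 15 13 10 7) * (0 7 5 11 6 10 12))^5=(0 13 9 7 12 15 1)(5 11 6 10)=[13, 0, 2, 3, 4, 11, 10, 12, 8, 7, 5, 6, 15, 9, 14, 1]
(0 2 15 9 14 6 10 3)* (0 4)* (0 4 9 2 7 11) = [7, 1, 15, 9, 4, 5, 10, 11, 8, 14, 3, 0, 12, 13, 6, 2] = (0 7 11)(2 15)(3 9 14 6 10)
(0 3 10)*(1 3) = (0 1 3 10) = [1, 3, 2, 10, 4, 5, 6, 7, 8, 9, 0]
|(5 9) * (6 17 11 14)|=|(5 9)(6 17 11 14)|=4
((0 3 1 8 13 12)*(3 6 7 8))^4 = (0 13 7)(6 12 8) = [13, 1, 2, 3, 4, 5, 12, 0, 6, 9, 10, 11, 8, 7]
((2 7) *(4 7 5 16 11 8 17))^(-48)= (17)= [0, 1, 2, 3, 4, 5, 6, 7, 8, 9, 10, 11, 12, 13, 14, 15, 16, 17]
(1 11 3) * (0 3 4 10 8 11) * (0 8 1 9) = (0 3 9)(1 8 11 4 10) = [3, 8, 2, 9, 10, 5, 6, 7, 11, 0, 1, 4]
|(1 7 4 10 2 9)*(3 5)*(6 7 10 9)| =|(1 10 2 6 7 4 9)(3 5)| =14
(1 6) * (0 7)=[7, 6, 2, 3, 4, 5, 1, 0]=(0 7)(1 6)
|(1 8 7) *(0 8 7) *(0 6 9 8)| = |(1 7)(6 9 8)| = 6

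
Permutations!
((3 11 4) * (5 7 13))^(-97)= (3 4 11)(5 13 7)= [0, 1, 2, 4, 11, 13, 6, 5, 8, 9, 10, 3, 12, 7]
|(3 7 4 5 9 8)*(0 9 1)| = |(0 9 8 3 7 4 5 1)| = 8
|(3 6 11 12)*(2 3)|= |(2 3 6 11 12)|= 5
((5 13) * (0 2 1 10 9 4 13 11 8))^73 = (0 10 13 8 1 4 11 2 9 5) = [10, 4, 9, 3, 11, 0, 6, 7, 1, 5, 13, 2, 12, 8]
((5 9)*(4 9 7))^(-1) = (4 7 5 9) = [0, 1, 2, 3, 7, 9, 6, 5, 8, 4]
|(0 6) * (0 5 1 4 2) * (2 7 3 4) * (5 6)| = |(0 5 1 2)(3 4 7)| = 12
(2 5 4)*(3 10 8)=(2 5 4)(3 10 8)=[0, 1, 5, 10, 2, 4, 6, 7, 3, 9, 8]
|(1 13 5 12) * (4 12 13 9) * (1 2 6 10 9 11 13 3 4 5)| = |(1 11 13)(2 6 10 9 5 3 4 12)| = 24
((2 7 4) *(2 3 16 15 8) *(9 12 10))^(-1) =(2 8 15 16 3 4 7)(9 10 12) =[0, 1, 8, 4, 7, 5, 6, 2, 15, 10, 12, 11, 9, 13, 14, 16, 3]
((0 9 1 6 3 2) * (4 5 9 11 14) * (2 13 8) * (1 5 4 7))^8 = [8, 14, 13, 1, 4, 5, 7, 11, 3, 9, 10, 2, 12, 6, 0] = (0 8 3 1 14)(2 13 6 7 11)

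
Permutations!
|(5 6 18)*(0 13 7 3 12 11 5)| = 9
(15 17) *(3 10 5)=(3 10 5)(15 17)=[0, 1, 2, 10, 4, 3, 6, 7, 8, 9, 5, 11, 12, 13, 14, 17, 16, 15]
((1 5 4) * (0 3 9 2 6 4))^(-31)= (0 3 9 2 6 4 1 5)= [3, 5, 6, 9, 1, 0, 4, 7, 8, 2]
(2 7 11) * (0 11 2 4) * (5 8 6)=(0 11 4)(2 7)(5 8 6)=[11, 1, 7, 3, 0, 8, 5, 2, 6, 9, 10, 4]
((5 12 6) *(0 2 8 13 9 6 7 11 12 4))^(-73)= [4, 1, 0, 3, 5, 6, 9, 12, 2, 13, 10, 7, 11, 8]= (0 4 5 6 9 13 8 2)(7 12 11)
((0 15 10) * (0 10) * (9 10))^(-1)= [15, 1, 2, 3, 4, 5, 6, 7, 8, 10, 9, 11, 12, 13, 14, 0]= (0 15)(9 10)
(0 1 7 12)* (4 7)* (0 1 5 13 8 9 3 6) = (0 5 13 8 9 3 6)(1 4 7 12) = [5, 4, 2, 6, 7, 13, 0, 12, 9, 3, 10, 11, 1, 8]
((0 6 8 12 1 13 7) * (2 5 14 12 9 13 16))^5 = (0 7 13 9 8 6)(1 12 14 5 2 16) = [7, 12, 16, 3, 4, 2, 0, 13, 6, 8, 10, 11, 14, 9, 5, 15, 1]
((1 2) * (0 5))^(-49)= [5, 2, 1, 3, 4, 0]= (0 5)(1 2)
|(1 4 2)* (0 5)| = |(0 5)(1 4 2)| = 6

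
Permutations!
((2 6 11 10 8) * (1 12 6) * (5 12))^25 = (1 5 12 6 11 10 8 2) = [0, 5, 1, 3, 4, 12, 11, 7, 2, 9, 8, 10, 6]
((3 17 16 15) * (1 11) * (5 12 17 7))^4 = (3 17 7 16 5 15 12) = [0, 1, 2, 17, 4, 15, 6, 16, 8, 9, 10, 11, 3, 13, 14, 12, 5, 7]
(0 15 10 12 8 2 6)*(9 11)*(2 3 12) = (0 15 10 2 6)(3 12 8)(9 11) = [15, 1, 6, 12, 4, 5, 0, 7, 3, 11, 2, 9, 8, 13, 14, 10]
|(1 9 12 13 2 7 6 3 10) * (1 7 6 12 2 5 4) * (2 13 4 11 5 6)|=18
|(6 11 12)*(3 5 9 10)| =12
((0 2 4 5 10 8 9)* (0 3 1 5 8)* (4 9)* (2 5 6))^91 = (0 5 10)(1 6 2 9 3)(4 8) = [5, 6, 9, 1, 8, 10, 2, 7, 4, 3, 0]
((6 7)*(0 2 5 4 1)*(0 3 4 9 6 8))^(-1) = (0 8 7 6 9 5 2)(1 4 3) = [8, 4, 0, 1, 3, 2, 9, 6, 7, 5]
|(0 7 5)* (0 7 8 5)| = 4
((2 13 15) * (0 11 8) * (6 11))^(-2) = [11, 1, 13, 3, 4, 5, 8, 7, 6, 9, 10, 0, 12, 15, 14, 2] = (0 11)(2 13 15)(6 8)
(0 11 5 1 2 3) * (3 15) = [11, 2, 15, 0, 4, 1, 6, 7, 8, 9, 10, 5, 12, 13, 14, 3] = (0 11 5 1 2 15 3)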